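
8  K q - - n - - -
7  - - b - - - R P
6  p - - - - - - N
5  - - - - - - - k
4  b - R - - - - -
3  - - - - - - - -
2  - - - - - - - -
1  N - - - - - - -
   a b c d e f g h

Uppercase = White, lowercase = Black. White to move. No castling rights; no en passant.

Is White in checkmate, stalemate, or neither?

checkmate

White to move; white king on a8.
In check: yes, from the black queen on b8.
King squares — a7: attacked by Qb8; b7: attacked by Qb8; b8: attacked by Bc7.
Legal moves for White: none.
In check with no legal moves → checkmate.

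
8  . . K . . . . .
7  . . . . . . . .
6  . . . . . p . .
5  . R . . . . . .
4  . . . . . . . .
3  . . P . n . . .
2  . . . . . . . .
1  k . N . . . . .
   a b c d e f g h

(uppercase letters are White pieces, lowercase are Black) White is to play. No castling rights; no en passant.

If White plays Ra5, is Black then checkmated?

no

After Ra5: black king on a1; in check: yes, from the white rook on a5.
Black has 2 legal replies: Kb2, Kb1.
In check but a legal move exists → not checkmate.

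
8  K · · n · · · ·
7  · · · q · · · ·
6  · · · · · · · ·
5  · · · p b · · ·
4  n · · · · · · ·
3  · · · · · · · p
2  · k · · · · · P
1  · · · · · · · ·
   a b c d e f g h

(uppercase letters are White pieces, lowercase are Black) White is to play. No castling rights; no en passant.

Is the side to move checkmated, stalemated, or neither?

White to move; white king on a8.
In check: no.
King squares — a7: attacked by Qd7; b7: attacked by Qd7; b8: attacked by Be5.
Legal moves for White: none.
Not in check and no legal moves → stalemate.

stalemate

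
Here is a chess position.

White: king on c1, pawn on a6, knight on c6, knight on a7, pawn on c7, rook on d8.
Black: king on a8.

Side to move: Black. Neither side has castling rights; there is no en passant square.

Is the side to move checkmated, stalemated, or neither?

Black to move; black king on a8.
In check: yes, from the white rook on d8.
King squares — a7: attacked by Nc6; b7: attacked by Pa6; b8: attacked by Nc6.
Legal moves for Black: none.
In check with no legal moves → checkmate.

checkmate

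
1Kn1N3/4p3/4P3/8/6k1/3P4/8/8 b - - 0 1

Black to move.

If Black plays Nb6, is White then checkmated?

no

After Nb6: white king on b8; in check: no.
White is not in check, so this cannot be checkmate.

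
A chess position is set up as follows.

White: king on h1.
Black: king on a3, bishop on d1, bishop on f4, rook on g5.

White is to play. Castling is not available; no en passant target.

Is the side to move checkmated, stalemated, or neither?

White to move; white king on h1.
In check: no.
King squares — g1: attacked by Rg5; g2: attacked by Rg5; h2: attacked by Bf4.
Legal moves for White: none.
Not in check and no legal moves → stalemate.

stalemate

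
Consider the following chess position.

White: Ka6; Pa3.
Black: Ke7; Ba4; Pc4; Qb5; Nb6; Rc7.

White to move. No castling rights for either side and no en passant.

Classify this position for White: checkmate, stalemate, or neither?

checkmate

White to move; white king on a6.
In check: yes, from the black queen on b5.
King squares — a5: attacked by Qb5; b5: attacked by Ba4; b6: attacked by Qb5; a7: attacked by Rc7; b7: attacked by Rc7.
Legal moves for White: none.
In check with no legal moves → checkmate.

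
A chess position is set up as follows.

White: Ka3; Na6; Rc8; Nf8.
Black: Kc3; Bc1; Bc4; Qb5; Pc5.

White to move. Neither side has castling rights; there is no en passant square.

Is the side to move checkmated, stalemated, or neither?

White to move; white king on a3.
In check: yes, from the black bishop on c1.
King squares — a2: attacked by Bc4; b2: attacked by Bc1; b3: attacked by Kc3; a4: attacked by Qb5; b4: attacked by Kc3.
Legal moves for White: none.
In check with no legal moves → checkmate.

checkmate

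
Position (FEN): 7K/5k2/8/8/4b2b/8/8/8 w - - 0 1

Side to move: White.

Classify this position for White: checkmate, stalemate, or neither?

stalemate

White to move; white king on h8.
In check: no.
King squares — g7: attacked by Kf7; h7: attacked by Be4; g8: attacked by Kf7.
Legal moves for White: none.
Not in check and no legal moves → stalemate.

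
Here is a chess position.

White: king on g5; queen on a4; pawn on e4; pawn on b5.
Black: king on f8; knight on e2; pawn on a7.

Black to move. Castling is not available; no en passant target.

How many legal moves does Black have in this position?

13

Black to move; king on f8.
In check: no.
Legal moves: Kg8, Ke8, Kg7, Kf7, Ke7, Nf4, Nd4, Ng3, Nc3, Ng1, Nc1, a6, a5.
Count: 13.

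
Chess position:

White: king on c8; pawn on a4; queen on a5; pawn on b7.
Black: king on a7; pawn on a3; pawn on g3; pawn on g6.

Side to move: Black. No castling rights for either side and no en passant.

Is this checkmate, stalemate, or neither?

Black to move; black king on a7.
In check: yes, from the white queen on a5.
King squares — a6: attacked by Qa5; b6: attacked by Qa5; b7: attacked by Kc8; a8: attacked by Qa5; b8: attacked by Kc8.
Legal moves for Black: none.
In check with no legal moves → checkmate.

checkmate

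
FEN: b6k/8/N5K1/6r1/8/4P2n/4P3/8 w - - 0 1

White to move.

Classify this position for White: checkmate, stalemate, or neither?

White to move; white king on g6.
In check: yes, from the black rook on g5.
King squares — f5: attacked by Rg5; g5: attacked by Nh3; h5: attacked by Rg5; f6: available; h6: available; f7: available; g7: attacked by Rg5; h7: attacked by Kh8.
Legal moves for White: Kf7, Kh6, Kf6.
White is in check but has 3 legal moves → neither.

neither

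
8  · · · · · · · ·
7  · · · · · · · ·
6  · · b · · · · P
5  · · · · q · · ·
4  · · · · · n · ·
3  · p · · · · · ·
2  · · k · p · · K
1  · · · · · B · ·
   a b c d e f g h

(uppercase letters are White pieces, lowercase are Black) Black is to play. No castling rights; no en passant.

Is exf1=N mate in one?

no

After exf1=N: white king on h2; in check: yes, from the black knight on f1.
White has 1 legal reply: Kg1.
In check but a legal move exists → not checkmate.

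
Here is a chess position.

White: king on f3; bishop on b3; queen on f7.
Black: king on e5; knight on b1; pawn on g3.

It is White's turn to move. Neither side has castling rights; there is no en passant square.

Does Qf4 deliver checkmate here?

After Qf4: black king on e5; in check: yes, from the white queen on f4.
King squares — d4: attacked by Qf4; e4: attacked by Kf3; f4: attacked by Kf3; d5: attacked by Bb3; f5: attacked by Qf4; d6: attacked by Qf4; e6: attacked by Bb3; f6: attacked by Qf4.
Black has no legal moves → checkmate.

yes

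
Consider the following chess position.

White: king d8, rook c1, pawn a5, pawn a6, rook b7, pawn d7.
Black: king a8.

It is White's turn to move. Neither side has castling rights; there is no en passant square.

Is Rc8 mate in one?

After Rc8: black king on a8; in check: yes, from the white rook on c8.
King squares — a7: attacked by Rb7; b7: attacked by Pa6; b8: attacked by Rb7.
Black has no legal moves → checkmate.

yes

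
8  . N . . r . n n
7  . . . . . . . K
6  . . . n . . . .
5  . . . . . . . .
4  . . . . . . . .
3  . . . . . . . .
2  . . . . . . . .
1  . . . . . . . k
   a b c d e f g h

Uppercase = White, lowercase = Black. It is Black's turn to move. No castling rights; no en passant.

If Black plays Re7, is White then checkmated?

After Re7: white king on h7; in check: yes, from the black rook on e7.
White has 2 legal replies: Kxh8, Kxg8.
In check but a legal move exists → not checkmate.

no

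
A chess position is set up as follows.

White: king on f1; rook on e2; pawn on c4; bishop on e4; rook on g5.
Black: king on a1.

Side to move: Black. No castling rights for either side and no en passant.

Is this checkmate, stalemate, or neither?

Black to move; black king on a1.
In check: no.
King squares — b1: attacked by Be4; a2: attacked by Re2; b2: attacked by Re2.
Legal moves for Black: none.
Not in check and no legal moves → stalemate.

stalemate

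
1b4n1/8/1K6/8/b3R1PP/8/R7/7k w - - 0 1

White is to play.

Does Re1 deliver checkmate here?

After Re1: black king on h1; in check: yes, from the white rook on e1.
King squares — g1: attacked by Re1; g2: attacked by Ra2; h2: attacked by Ra2.
Black has no legal moves → checkmate.

yes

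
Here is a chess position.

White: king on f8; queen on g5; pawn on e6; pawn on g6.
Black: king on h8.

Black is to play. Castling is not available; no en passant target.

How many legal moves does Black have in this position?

0

Black to move; king on h8.
In check: no.
Legal moves: none.
Count: 0.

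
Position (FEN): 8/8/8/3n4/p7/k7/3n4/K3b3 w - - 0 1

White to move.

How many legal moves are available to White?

0

White to move; king on a1.
In check: no.
Legal moves: none.
Count: 0.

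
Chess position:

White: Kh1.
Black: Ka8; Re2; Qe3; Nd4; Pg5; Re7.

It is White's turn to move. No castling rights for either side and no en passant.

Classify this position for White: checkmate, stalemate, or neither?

White to move; white king on h1.
In check: no.
King squares — g1: attacked by Qe3; g2: attacked by Re2; h2: attacked by Re2.
Legal moves for White: none.
Not in check and no legal moves → stalemate.

stalemate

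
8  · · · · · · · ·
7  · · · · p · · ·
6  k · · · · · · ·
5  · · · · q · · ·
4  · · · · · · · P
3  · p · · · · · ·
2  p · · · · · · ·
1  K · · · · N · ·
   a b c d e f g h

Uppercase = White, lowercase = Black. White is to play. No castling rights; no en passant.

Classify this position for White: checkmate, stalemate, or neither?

checkmate

White to move; white king on a1.
In check: yes, from the black queen on e5.
King squares — b1: attacked by Pa2; a2: attacked by Pb3; b2: attacked by Qe5.
Legal moves for White: none.
In check with no legal moves → checkmate.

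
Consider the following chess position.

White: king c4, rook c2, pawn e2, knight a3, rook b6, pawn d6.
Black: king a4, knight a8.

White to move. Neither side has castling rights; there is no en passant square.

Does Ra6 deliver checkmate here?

yes

After Ra6: black king on a4; in check: yes, from the white rook on a6.
King squares — a3: attacked by Ra6; b3: attacked by Kc4; b4: attacked by Kc4; a5: attacked by Ra6; b5: attacked by Na3.
Black has no legal moves → checkmate.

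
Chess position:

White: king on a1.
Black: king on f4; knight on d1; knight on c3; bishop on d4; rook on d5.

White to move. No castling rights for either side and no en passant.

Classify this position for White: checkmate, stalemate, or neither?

White to move; white king on a1.
In check: no.
King squares — b1: attacked by Nc3; a2: attacked by Nc3; b2: attacked by Nd1.
Legal moves for White: none.
Not in check and no legal moves → stalemate.

stalemate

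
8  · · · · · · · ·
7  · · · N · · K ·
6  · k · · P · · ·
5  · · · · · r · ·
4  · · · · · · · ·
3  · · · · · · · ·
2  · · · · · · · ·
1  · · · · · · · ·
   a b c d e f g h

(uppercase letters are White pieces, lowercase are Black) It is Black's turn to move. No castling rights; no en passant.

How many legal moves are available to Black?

Black to move; king on b6.
In check: yes, from the white knight on d7.
Legal moves: Kc7, Kb7, Ka7, Kc6, Ka6, Kb5, Ka5.
Count: 7.

7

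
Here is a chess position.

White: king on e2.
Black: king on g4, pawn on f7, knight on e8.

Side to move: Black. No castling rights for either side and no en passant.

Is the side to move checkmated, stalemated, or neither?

neither

Black to move; black king on g4.
In check: no.
Legal moves for Black: Ng7, Nc7, Nf6, Nd6, Kh5, Kg5, Kf5, Kh4, Kf4, Kh3, Kg3, f6, f5.
Black has 13 legal moves and is not in check → neither.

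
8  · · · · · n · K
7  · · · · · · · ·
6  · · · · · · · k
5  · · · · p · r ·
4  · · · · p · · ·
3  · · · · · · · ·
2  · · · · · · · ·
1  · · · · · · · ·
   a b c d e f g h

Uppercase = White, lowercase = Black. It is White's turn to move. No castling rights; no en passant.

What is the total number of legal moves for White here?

White to move; king on h8.
In check: no.
Legal moves: none.
Count: 0.

0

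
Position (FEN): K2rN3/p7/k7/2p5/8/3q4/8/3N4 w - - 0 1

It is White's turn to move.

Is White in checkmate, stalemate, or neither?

checkmate

White to move; white king on a8.
In check: yes, from the black rook on d8.
King squares — a7: attacked by Ka6; b7: attacked by Ka6; b8: attacked by Rd8.
Legal moves for White: none.
In check with no legal moves → checkmate.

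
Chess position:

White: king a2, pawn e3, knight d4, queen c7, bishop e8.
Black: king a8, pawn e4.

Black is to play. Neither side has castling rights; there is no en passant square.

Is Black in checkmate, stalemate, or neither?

stalemate

Black to move; black king on a8.
In check: no.
King squares — a7: attacked by Qc7; b7: attacked by Qc7; b8: attacked by Qc7.
Legal moves for Black: none.
Not in check and no legal moves → stalemate.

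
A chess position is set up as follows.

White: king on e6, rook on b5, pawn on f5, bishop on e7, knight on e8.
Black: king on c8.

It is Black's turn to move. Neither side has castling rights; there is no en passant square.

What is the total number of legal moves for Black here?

Black to move; king on c8.
In check: no.
Legal moves: none.
Count: 0.

0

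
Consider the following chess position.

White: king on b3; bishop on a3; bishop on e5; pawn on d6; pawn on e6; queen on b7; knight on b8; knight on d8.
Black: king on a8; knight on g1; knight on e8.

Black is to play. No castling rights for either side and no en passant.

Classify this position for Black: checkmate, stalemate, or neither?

Black to move; black king on a8.
In check: yes, from the white queen on b7.
King squares — a7: attacked by Qb7; b7: attacked by Nd8; b8: attacked by Qb7.
Legal moves for Black: none.
In check with no legal moves → checkmate.

checkmate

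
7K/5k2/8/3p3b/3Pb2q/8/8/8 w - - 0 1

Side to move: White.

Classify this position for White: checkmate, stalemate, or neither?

stalemate

White to move; white king on h8.
In check: no.
King squares — g7: attacked by Kf7; h7: attacked by Be4; g8: attacked by Kf7.
Legal moves for White: none.
Not in check and no legal moves → stalemate.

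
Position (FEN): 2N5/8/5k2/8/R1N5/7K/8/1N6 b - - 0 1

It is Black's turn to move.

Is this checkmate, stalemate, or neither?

neither

Black to move; black king on f6.
In check: no.
Legal moves for Black: Kg7, Kf7, Kg6, Ke6, Kg5, Kf5.
Black has 6 legal moves and is not in check → neither.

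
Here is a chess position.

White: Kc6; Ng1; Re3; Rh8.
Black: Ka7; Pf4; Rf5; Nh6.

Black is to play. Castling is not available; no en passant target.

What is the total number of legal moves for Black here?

Black to move; king on a7.
In check: no.
Legal moves: Ka6, Ng8, Nf7, Ng4, Rf8, Rf7, Rf6+, Rh5, Rg5, Re5, Rd5, Rc5+, Rb5, Ra5, fxe3, f3.
Count: 16.

16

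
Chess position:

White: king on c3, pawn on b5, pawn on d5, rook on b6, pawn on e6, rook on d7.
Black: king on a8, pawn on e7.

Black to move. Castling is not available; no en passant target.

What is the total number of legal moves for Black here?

Black to move; king on a8.
In check: no.
Legal moves: none.
Count: 0.

0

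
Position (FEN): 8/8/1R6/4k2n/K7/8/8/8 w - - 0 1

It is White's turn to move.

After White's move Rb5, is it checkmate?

no

After Rb5: black king on e5; in check: yes, from the white rook on b5.
Black has 6 legal replies: Kf6, Ke6, Kd6, Kf4, Ke4, Kd4.
In check but a legal move exists → not checkmate.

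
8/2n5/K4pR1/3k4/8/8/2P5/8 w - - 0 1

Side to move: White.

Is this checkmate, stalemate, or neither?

White to move; white king on a6.
In check: yes, from the black knight on c7.
King squares — a5: available; b5: attacked by Nc7; b6: available; a7: available; b7: available.
Legal moves for White: Kb7, Ka7, Kb6, Ka5.
White is in check but has 4 legal moves → neither.

neither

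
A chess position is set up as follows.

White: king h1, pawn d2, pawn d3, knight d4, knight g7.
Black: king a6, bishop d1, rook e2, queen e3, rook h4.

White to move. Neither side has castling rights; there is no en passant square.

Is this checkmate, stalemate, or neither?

checkmate

White to move; white king on h1.
In check: yes, from the black rook on h4.
King squares — g1: attacked by Qe3; g2: attacked by Re2; h2: attacked by Re2.
Legal moves for White: none.
In check with no legal moves → checkmate.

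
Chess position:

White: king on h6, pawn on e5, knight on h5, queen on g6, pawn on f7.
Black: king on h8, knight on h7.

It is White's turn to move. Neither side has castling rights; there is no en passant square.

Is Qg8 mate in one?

After Qg8: black king on h8; in check: yes, from the white queen on g8.
King squares — g7: attacked by Nh5; h7: own knight; g8: attacked by Pf7.
Black has no legal moves → checkmate.

yes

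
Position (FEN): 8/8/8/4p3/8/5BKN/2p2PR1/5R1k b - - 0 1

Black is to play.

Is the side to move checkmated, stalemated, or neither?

Black to move; black king on h1.
In check: yes, from the white rook on f1.
King squares — g1: attacked by Rf1; g2: attacked by Bf3; h2: attacked by Rg2.
Legal moves for Black: none.
In check with no legal moves → checkmate.

checkmate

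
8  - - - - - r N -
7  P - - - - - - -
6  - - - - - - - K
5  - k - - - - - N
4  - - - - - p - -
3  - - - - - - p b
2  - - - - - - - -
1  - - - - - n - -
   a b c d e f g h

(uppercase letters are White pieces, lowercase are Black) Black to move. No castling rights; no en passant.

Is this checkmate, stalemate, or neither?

Black to move; black king on b5.
In check: no.
Legal moves for Black include: Rxg8, Re8, Rd8, Rc8, Rb8, Ra8, Rf7, Rf6+, Rf5, Kc6, Kb6, Ka6, Kc5, Ka5, Kc4, Kb4, Ka4, Bc8, ... (list truncated; more exist).
Black has legal moves and is not in check → neither.

neither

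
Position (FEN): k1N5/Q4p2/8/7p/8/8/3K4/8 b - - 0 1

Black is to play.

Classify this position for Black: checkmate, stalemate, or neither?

Black to move; black king on a8.
In check: yes, from the white queen on a7.
King squares — a7: attacked by Nc8; b7: attacked by Qa7; b8: attacked by Qa7.
Legal moves for Black: none.
In check with no legal moves → checkmate.

checkmate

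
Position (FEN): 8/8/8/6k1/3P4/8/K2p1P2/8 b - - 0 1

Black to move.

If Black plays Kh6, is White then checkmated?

no

After Kh6: white king on a2; in check: no.
White is not in check, so this cannot be checkmate.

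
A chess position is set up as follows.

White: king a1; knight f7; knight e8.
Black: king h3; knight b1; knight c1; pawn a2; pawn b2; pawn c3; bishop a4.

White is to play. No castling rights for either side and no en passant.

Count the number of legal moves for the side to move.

0

White to move; king on a1.
In check: yes, from the black pawn on b2.
Legal moves: none.
Count: 0.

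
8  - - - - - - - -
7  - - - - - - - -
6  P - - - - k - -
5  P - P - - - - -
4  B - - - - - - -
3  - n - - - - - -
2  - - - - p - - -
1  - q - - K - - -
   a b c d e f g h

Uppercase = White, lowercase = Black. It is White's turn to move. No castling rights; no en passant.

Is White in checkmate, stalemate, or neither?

White to move; white king on e1.
In check: yes, from the black queen on b1.
Legal moves for White: Kf2, Kxe2.
White is in check but has 2 legal moves → neither.

neither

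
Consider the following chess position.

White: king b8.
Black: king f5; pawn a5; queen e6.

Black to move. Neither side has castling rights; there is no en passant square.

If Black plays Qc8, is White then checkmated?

no

After Qc8: white king on b8; in check: yes, from the black queen on c8.
White has 2 legal replies: Kxc8, Ka7.
In check but a legal move exists → not checkmate.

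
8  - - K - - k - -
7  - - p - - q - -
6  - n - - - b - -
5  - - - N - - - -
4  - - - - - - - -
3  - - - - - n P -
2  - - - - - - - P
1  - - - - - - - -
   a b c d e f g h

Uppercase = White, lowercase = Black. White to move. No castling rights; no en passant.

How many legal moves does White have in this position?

3

White to move; king on c8.
In check: yes, from the black knight on b6.
Legal moves: Kb8, Kb7, Nxb6.
Count: 3.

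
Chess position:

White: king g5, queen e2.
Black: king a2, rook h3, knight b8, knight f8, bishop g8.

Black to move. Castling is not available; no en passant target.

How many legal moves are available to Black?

Black to move; king on a2.
In check: yes, from the white queen on e2.
Legal moves: Kb3, Ka3, Kb1, Ka1.
Count: 4.

4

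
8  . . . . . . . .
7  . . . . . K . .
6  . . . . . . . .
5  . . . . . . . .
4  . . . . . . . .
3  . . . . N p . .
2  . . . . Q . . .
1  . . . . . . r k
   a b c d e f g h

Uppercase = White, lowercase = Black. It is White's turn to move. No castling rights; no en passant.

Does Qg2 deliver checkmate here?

After Qg2: black king on h1; in check: yes, from the white queen on g2.
Black has 2 legal replies: Rxg2, fxg2.
In check but a legal move exists → not checkmate.

no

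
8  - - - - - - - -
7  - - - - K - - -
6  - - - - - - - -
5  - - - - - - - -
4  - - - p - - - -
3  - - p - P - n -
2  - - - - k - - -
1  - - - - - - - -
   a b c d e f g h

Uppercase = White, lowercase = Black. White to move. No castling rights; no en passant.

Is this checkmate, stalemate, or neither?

neither

White to move; white king on e7.
In check: no.
Legal moves for White: Kf8, Ke8, Kd8, Kf7, Kd7, Kf6, Ke6, Kd6, exd4, e4.
White has 10 legal moves and is not in check → neither.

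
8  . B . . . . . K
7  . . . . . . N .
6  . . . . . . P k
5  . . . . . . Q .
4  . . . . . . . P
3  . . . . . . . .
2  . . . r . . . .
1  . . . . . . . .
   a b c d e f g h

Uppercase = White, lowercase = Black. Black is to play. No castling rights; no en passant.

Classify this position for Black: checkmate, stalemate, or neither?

Black to move; black king on h6.
In check: yes, from the white queen on g5.
King squares — g5: attacked by Ph4; h5: attacked by Qg5; g6: attacked by Qg5; g7: attacked by Kh8; h7: attacked by Pg6.
Legal moves for Black: none.
In check with no legal moves → checkmate.

checkmate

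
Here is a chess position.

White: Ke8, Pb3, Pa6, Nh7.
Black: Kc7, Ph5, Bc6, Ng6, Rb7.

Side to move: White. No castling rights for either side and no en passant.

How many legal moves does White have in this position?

White to move; king on e8.
In check: yes, from the black bishop on c6.
Legal moves: Kf7.
Count: 1.

1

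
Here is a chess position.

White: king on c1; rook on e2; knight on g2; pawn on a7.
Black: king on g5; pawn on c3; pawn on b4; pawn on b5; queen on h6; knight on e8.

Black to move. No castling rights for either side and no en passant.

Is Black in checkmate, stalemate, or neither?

Black to move; black king on g5.
In check: no.
Legal moves for Black include: Ng7, Nc7, Nf6, Nd6, Qh8, Qf8, Qh7, Qg7, Qg6, Qf6, Qe6, Qd6, Qc6, Qb6, Qa6, Qh5, Qh4, Qh3, ... (list truncated; more exist).
Black has legal moves and is not in check → neither.

neither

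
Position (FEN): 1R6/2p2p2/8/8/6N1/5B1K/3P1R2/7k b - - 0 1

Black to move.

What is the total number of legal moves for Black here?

Black to move; king on h1.
In check: yes, from the white bishop on f3.
Legal moves: Kg1.
Count: 1.

1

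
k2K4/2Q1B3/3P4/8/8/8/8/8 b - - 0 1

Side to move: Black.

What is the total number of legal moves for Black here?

0

Black to move; king on a8.
In check: no.
Legal moves: none.
Count: 0.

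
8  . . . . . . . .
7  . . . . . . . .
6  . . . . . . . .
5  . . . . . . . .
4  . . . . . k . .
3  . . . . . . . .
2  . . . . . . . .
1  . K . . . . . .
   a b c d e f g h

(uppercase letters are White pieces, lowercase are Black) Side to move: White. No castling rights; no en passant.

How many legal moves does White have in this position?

White to move; king on b1.
In check: no.
Legal moves: Kc2, Kb2, Ka2, Kc1, Ka1.
Count: 5.

5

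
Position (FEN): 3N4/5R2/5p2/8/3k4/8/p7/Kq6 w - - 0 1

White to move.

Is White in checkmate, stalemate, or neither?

checkmate

White to move; white king on a1.
In check: yes, from the black queen on b1.
King squares — b1: attacked by Pa2; a2: attacked by Qb1; b2: attacked by Qb1.
Legal moves for White: none.
In check with no legal moves → checkmate.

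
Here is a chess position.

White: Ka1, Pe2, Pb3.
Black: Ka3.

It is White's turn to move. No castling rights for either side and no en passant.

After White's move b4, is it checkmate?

After b4: black king on a3; in check: no.
Black is not in check, so this cannot be checkmate.

no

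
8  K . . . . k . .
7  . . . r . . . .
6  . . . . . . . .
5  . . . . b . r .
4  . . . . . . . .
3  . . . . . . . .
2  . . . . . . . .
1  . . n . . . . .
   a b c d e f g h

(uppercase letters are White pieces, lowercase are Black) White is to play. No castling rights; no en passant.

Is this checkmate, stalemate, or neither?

White to move; white king on a8.
In check: no.
King squares — a7: attacked by Rd7; b7: attacked by Rd7; b8: attacked by Be5.
Legal moves for White: none.
Not in check and no legal moves → stalemate.

stalemate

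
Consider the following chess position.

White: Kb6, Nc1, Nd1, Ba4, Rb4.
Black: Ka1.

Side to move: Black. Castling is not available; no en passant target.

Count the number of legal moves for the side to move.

0

Black to move; king on a1.
In check: no.
Legal moves: none.
Count: 0.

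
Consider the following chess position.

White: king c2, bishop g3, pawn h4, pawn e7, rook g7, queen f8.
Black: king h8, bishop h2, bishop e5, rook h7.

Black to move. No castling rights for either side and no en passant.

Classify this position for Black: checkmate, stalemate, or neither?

Black to move; black king on h8.
In check: yes, from the white queen on f8.
King squares — g7: attacked by Qf8; h7: own rook; g8: attacked by Rg7.
Legal moves for Black: none.
In check with no legal moves → checkmate.

checkmate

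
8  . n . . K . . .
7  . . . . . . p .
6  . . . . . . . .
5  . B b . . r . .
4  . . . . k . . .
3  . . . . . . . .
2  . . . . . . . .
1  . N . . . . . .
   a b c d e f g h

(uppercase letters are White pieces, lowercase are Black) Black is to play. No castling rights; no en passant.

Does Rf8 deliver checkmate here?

After Rf8: white king on e8; in check: yes, from the black rook on f8.
King squares — d7: attacked by Nb8; e7: attacked by Bc5; f7: attacked by Rf8; d8: attacked by Rf8; f8: attacked by Bc5.
White has no legal moves → checkmate.

yes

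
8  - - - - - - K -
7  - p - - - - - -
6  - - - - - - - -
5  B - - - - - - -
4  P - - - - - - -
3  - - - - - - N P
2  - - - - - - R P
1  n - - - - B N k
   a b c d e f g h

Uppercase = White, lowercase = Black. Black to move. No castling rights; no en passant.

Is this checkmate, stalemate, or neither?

checkmate

Black to move; black king on h1.
In check: yes, from the white knight on g3.
King squares — g1: attacked by Rg2; g2: attacked by Bf1; h2: attacked by Rg2.
Legal moves for Black: none.
In check with no legal moves → checkmate.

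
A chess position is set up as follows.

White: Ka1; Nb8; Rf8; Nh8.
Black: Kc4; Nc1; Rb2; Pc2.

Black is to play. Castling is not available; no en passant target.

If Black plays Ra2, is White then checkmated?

After Ra2: white king on a1; in check: yes, from the black rook on a2.
King squares — b1: attacked by Pc2; a2: attacked by Nc1; b2: attacked by Ra2.
White has no legal moves → checkmate.

yes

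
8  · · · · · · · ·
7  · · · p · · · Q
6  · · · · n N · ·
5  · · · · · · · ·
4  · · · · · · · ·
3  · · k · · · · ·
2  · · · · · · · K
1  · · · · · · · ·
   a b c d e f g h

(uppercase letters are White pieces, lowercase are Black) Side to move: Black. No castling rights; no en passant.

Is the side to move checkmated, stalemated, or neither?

Black to move; black king on c3.
In check: no.
Legal moves for Black: Nf8, Nd8, Ng7, Nc7, Ng5, Nc5, Nf4, Nd4, Kd4, Kc4, Kb4, Kb3, Kd2, Kb2, d6, d5.
Black has 16 legal moves and is not in check → neither.

neither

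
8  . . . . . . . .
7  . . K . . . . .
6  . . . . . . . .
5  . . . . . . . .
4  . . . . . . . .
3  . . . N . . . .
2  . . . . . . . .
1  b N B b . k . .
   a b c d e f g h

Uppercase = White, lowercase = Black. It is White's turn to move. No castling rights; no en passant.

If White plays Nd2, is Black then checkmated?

After Nd2: black king on f1; in check: yes, from the white knight on d2.
Black has 3 legal replies: Kg2, Ke2, Kg1.
In check but a legal move exists → not checkmate.

no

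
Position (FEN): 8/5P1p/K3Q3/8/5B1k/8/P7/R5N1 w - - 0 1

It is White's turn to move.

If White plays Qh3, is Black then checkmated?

yes

After Qh3: black king on h4; in check: yes, from the white queen on h3.
King squares — g3: attacked by Qh3; h3: attacked by Ng1; g4: attacked by Qh3; g5: attacked by Bf4; h5: attacked by Qh3.
Black has no legal moves → checkmate.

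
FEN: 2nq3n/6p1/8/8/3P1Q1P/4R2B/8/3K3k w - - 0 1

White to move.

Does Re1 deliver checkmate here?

After Re1: black king on h1; in check: yes, from the white rook on e1.
King squares — g1: attacked by Re1; g2: attacked by Bh3; h2: attacked by Qf4.
Black has no legal moves → checkmate.

yes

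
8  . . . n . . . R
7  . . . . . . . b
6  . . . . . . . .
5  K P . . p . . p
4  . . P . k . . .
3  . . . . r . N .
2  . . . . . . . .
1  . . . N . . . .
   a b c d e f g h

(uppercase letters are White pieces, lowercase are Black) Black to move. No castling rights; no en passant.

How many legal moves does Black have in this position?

Black to move; king on e4.
In check: yes, from the white knight on g3.
Legal moves: Kf4, Kd4, Kf3, Kd3, Rxg3.
Count: 5.

5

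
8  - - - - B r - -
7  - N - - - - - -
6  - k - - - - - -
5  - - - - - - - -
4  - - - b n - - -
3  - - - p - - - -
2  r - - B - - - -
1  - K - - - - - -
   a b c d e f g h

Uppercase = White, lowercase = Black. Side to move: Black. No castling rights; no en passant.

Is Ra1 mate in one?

yes

After Ra1: white king on b1; in check: yes, from the black rook on a1.
King squares — a1: attacked by Bd4; c1: attacked by Ra1; a2: attacked by Ra1; b2: attacked by Bd4; c2: attacked by Pd3.
White has no legal moves → checkmate.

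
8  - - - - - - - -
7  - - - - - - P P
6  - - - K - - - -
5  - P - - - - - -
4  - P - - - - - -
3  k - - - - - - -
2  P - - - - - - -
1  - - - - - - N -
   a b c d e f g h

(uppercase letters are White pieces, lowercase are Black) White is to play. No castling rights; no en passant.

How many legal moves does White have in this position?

White to move; king on d6.
In check: no.
Legal moves: Ke7, Kd7, Kc7, Ke6, Kc6, Ke5, Kd5, Kc5, Nh3, Nf3, Ne2, h8=Q, h8=R, h8=B, h8=N, g8=Q, g8=R, g8=B, g8=N, b6.
Count: 20.

20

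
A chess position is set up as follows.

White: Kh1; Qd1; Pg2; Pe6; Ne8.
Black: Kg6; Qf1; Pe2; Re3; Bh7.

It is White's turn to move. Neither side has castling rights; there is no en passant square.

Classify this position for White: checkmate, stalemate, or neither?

White to move; white king on h1.
In check: yes, from the black queen on f1.
King squares — g1: attacked by Qf1; g2: own pawn; h2: available.
Legal moves for White: Kh2, Qxf1.
White is in check but has 2 legal moves → neither.

neither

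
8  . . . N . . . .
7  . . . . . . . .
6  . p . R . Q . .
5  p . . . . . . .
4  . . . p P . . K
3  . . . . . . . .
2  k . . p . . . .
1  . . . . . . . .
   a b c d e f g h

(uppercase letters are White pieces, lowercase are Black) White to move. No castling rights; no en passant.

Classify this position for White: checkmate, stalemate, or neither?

White to move; white king on h4.
In check: no.
Legal moves for White include: Nf7, Nb7, Ne6, Nc6, Qh8, Qf8, Qg7, Qf7+, Qe7, Qh6, Qg6, Qe6+, Qg5, Qf5, Qe5, Qf4, Qxd4, Qf3, ... (list truncated; more exist).
White has legal moves and is not in check → neither.

neither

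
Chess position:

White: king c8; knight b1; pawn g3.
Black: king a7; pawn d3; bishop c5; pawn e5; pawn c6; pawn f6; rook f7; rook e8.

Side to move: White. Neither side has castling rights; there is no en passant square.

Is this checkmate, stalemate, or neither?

White to move; white king on c8.
In check: yes, from the black rook on e8.
King squares — b7: attacked by Ka7; c7: attacked by Rf7; d7: attacked by Rf7; b8: attacked by Ka7; d8: attacked by Re8.
Legal moves for White: none.
In check with no legal moves → checkmate.

checkmate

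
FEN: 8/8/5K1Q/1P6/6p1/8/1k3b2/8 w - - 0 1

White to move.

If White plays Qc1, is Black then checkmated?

After Qc1: black king on b2; in check: yes, from the white queen on c1.
Black has 3 legal replies: Kb3, Ka2, Kxc1.
In check but a legal move exists → not checkmate.

no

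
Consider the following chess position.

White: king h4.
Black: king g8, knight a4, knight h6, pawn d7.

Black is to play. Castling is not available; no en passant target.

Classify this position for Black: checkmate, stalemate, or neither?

Black to move; black king on g8.
In check: no.
Legal moves for Black: Kh8, Kf8, Kh7, Kg7, Kf7, Nf7, Nf5+, Ng4, Nb6, Nc5, Nc3, Nb2, d6, d5.
Black has 14 legal moves and is not in check → neither.

neither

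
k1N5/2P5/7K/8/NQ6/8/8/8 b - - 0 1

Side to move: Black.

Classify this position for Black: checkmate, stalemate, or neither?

Black to move; black king on a8.
In check: no.
King squares — a7: attacked by Nc8; b7: attacked by Qb4; b8: attacked by Qb4.
Legal moves for Black: none.
Not in check and no legal moves → stalemate.

stalemate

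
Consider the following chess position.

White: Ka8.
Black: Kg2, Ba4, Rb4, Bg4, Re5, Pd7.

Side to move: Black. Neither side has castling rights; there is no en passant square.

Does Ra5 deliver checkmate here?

yes

After Ra5: white king on a8; in check: yes, from the black rook on a5.
King squares — a7: attacked by Ra5; b7: attacked by Rb4; b8: attacked by Rb4.
White has no legal moves → checkmate.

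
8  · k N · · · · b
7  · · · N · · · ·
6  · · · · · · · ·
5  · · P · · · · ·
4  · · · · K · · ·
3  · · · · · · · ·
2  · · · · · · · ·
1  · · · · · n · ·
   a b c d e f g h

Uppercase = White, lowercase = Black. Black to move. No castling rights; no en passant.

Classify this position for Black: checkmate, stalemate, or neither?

Black to move; black king on b8.
In check: yes, from the white knight on d7.
King squares — a7: attacked by Nc8; b7: available; c7: available; a8: available; c8: available.
Legal moves for Black: Kxc8, Ka8, Kc7, Kb7.
Black is in check but has 4 legal moves → neither.

neither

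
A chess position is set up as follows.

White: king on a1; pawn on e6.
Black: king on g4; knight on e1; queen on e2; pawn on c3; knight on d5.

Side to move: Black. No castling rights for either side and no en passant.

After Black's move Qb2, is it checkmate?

yes

After Qb2: white king on a1; in check: yes, from the black queen on b2.
King squares — b1: attacked by Qb2; a2: attacked by Qb2; b2: attacked by Pc3.
White has no legal moves → checkmate.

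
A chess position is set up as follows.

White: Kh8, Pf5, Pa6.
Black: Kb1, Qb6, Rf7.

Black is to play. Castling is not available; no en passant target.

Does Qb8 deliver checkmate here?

yes

After Qb8: white king on h8; in check: yes, from the black queen on b8.
King squares — g7: attacked by Rf7; h7: attacked by Rf7; g8: attacked by Qb8.
White has no legal moves → checkmate.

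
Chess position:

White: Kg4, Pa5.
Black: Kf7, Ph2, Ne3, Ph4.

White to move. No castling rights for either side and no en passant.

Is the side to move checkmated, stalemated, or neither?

neither

White to move; white king on g4.
In check: yes, from the black knight on e3.
Legal moves for White: Kh5, Kg5, Kxh4, Kf4, Kh3, Kf3.
White is in check but has 6 legal moves → neither.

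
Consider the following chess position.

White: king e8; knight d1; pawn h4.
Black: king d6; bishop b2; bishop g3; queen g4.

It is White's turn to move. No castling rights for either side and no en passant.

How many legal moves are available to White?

White to move; king on e8.
In check: no.
Legal moves: Kf8, Kd8, Kf7, Ne3, Nc3, Nf2, Nxb2, h5.
Count: 8.

8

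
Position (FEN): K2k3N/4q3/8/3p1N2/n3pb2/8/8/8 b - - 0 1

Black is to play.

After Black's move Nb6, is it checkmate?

yes

After Nb6: white king on a8; in check: yes, from the black knight on b6.
King squares — a7: attacked by Qe7; b7: attacked by Qe7; b8: attacked by Bf4.
White has no legal moves → checkmate.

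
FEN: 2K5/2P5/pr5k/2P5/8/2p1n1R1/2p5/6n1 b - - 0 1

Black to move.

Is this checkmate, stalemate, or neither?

Black to move; black king on h6.
In check: no.
Legal moves for Black include: Kh7, Kh5, Rb8+, Rb7, Rg6, Rf6, Re6, Rd6, Rc6, Rb5, Rb4, Rb3, Rb2, Rb1, Nf5, Nd5, Ng4, Nc4, ... (list truncated; more exist).
Black has legal moves and is not in check → neither.

neither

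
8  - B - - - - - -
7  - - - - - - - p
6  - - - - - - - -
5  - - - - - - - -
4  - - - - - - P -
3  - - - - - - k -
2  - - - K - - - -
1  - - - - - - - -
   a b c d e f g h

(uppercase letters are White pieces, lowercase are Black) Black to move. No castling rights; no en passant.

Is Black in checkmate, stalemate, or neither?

Black to move; black king on g3.
In check: yes, from the white bishop on b8.
Legal moves for Black: Kh4, Kxg4, Kh3, Kf3, Kg2, Kf2.
Black is in check but has 6 legal moves → neither.

neither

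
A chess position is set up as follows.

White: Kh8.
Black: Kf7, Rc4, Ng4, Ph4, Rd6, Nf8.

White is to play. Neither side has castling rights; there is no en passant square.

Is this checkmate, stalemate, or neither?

stalemate

White to move; white king on h8.
In check: no.
King squares — g7: attacked by Kf7; h7: attacked by Nf8; g8: attacked by Kf7.
Legal moves for White: none.
Not in check and no legal moves → stalemate.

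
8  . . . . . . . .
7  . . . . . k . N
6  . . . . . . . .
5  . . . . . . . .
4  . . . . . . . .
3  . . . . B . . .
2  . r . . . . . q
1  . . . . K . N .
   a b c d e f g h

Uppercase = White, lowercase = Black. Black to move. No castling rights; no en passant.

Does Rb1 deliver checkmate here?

After Rb1: white king on e1; in check: yes, from the black rook on b1.
White has 1 legal reply: Bc1.
In check but a legal move exists → not checkmate.

no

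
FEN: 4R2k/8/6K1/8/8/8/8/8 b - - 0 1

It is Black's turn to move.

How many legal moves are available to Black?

Black to move; king on h8.
In check: yes, from the white rook on e8.
Legal moves: none.
Count: 0.

0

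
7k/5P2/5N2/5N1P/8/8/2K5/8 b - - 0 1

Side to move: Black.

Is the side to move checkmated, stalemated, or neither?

Black to move; black king on h8.
In check: no.
King squares — g7: attacked by Nf5; h7: attacked by Nf6; g8: attacked by Nf6.
Legal moves for Black: none.
Not in check and no legal moves → stalemate.

stalemate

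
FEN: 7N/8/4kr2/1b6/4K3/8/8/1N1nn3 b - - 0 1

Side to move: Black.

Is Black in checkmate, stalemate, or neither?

Black to move; black king on e6.
In check: no.
Legal moves for Black include: Rf8, Rf7, Rh6, Rg6, Rf5, Rf4+, Rf3, Rf2, Rf1, Ke7, Kd7, Kd6, Be8, Bd7, Bc6+, Ba6, Bc4, Ba4, ... (list truncated; more exist).
Black has legal moves and is not in check → neither.

neither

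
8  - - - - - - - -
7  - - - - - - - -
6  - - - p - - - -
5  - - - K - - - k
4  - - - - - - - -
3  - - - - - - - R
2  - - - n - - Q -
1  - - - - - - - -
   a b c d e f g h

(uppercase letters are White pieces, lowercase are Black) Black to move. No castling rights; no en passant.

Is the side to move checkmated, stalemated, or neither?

Black to move; black king on h5.
In check: yes, from the white rook on h3.
King squares — g4: attacked by Qg2; h4: attacked by Rh3; g5: attacked by Qg2; g6: attacked by Qg2; h6: attacked by Rh3.
Legal moves for Black: none.
In check with no legal moves → checkmate.

checkmate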